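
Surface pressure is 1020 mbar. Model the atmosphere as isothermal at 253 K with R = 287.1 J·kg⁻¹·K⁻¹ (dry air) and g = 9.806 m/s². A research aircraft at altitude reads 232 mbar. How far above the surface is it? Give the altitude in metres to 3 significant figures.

Scale height: H = RT/g = 287.1 × 253 / 9.806 = 7407.3 m.
Invert the barometric formula: z = H ln(P₀/P).
P₀/P = 1020/232 = 4.3966; ln(4.3966) = 1.4808.
z = 7407.3 × 1.4808 = 10969 m.

z ≈ 11000 m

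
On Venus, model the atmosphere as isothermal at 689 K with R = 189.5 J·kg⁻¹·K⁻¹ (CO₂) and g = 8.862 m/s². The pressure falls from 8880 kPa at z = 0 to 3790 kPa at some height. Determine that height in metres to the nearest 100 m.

z ≈ 12500 m

Scale height: H = RT/g = 189.5 × 689 / 8.862 = 14733 m.
Invert the barometric formula: z = H ln(P₀/P).
P₀/P = 8880/3790 = 2.3430; ln(2.3430) = 0.85143.
z = 14733 × 0.85143 = 12544 m.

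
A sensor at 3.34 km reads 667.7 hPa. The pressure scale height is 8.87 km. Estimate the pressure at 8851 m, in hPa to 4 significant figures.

P ≈ 358.7 hPa

Between two levels, P₂ = P₁ exp(−Δz/H) with Δz = z₂ − z₁.
Δz = 8851.0 − 3340.0 = 5511.0 m; Δz/H = 5511.0/8870.0 = 0.62131.
P₂ = 667.7 × exp(−0.62131) = 667.7 × 0.53724 = 358.72 hPa.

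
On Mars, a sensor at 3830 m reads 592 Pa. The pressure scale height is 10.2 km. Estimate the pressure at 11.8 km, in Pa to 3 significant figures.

P ≈ 271 Pa

Between two levels, P₂ = P₁ exp(−Δz/H) with Δz = z₂ − z₁.
Δz = 11800 − 3830.0 = 7970.0 m; Δz/H = 7970.0/10200 = 0.78137.
P₂ = 592 × exp(−0.78137) = 592 × 0.45778 = 271.01 Pa.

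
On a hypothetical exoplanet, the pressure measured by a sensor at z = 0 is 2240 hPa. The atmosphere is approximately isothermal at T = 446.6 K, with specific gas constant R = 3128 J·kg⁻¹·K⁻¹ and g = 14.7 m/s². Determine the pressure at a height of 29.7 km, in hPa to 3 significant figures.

P ≈ 1640 hPa

Scale height: H = RT/g = 3128 × 446.6 / 14.7 = 95032 m.
Barometric formula: P = P₀ exp(−z/H).
z/H = 29700/95032 = 0.31253; exp(−0.31253) = 0.73159.
P = 2240 × 0.73159 = 1638.8 hPa.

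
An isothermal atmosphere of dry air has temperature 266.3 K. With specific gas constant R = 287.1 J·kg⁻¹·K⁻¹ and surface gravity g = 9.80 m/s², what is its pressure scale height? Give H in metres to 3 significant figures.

H ≈ 7800 m

The scale height of an isothermal atmosphere is H = RT/g.
H = 287.1 × 266.3 / 9.80 = 76455/9.80 = 7801.5 m.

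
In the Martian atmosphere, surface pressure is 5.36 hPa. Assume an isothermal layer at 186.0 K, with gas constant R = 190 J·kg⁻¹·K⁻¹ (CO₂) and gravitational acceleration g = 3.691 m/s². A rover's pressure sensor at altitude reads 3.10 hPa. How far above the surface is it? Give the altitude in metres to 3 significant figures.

z ≈ 5240 m

Scale height: H = RT/g = 190 × 186.0 / 3.691 = 9574.6 m.
Invert the barometric formula: z = H ln(P₀/P).
P₀/P = 5.36/3.10 = 1.7290; ln(1.7290) = 0.54754.
z = 9574.6 × 0.54754 = 5242.5 m.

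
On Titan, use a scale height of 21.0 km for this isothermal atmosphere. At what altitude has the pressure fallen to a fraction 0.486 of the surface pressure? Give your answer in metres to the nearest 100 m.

z ≈ 15200 m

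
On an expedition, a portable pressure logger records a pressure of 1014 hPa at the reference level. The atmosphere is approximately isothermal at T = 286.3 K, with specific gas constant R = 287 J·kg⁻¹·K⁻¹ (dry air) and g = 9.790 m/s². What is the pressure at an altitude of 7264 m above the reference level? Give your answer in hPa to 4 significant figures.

Scale height: H = RT/g = 287 × 286.3 / 9.790 = 8393.1 m.
Barometric formula: P = P₀ exp(−z/H).
z/H = 7264.0/8393.1 = 0.86547; exp(−0.86547) = 0.42085.
P = 1014 × 0.42085 = 426.74 hPa.

P ≈ 426.7 hPa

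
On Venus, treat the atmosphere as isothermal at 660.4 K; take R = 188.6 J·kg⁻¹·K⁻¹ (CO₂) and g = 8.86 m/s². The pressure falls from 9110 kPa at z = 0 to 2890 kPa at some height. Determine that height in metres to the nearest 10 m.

Scale height: H = RT/g = 188.6 × 660.4 / 8.86 = 14058 m.
Invert the barometric formula: z = H ln(P₀/P).
P₀/P = 9110/2890 = 3.1522; ln(3.1522) = 1.1481.
z = 14058 × 1.1481 = 16140 m.

z ≈ 16140 m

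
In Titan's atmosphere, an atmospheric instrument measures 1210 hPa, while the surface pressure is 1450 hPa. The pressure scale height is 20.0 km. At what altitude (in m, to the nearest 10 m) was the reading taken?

z ≈ 3620 m

Invert the barometric formula: z = H ln(P₀/P).
P₀/P = 1450/1210 = 1.1983; ln(1.1983) = 0.18090.
z = 20000 × 0.18090 = 3618.0 m.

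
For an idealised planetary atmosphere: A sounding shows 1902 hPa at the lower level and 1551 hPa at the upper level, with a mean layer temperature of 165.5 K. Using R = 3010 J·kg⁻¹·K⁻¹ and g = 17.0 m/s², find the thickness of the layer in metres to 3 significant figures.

Hypsometric equation: Δz = (R T̄/g) ln(P₁/P₂).
R T̄/g = 3010 × 165.5 / 17.0 = 29303 m.
ln(1902/1551) = ln(1.2263) = 0.20400.
Δz = 29303 × 0.20400 = 5977.8 m.

Δz ≈ 5980 m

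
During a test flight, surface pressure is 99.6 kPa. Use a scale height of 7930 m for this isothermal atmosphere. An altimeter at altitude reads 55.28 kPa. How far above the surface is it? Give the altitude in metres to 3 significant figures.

z ≈ 4670 m

Invert the barometric formula: z = H ln(P₀/P).
P₀/P = 99.6/55.28 = 1.8017; ln(1.8017) = 0.58873.
z = 7930.0 × 0.58873 = 4668.6 m.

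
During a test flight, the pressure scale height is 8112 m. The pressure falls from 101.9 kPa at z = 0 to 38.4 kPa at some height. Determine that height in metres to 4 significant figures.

z ≈ 7917 m

Invert the barometric formula: z = H ln(P₀/P).
P₀/P = 101.9/38.4 = 2.6536; ln(2.6536) = 0.97592.
z = 8112.0 × 0.97592 = 7916.7 m.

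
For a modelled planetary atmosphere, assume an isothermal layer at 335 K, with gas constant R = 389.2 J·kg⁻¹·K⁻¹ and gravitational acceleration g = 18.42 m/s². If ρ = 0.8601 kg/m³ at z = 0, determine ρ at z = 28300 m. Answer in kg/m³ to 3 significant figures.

ρ ≈ 0.0158 kg/m³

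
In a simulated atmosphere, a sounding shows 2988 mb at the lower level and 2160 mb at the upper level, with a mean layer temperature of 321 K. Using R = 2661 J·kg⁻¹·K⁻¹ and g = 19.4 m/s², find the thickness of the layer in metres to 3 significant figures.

Hypsometric equation: Δz = (R T̄/g) ln(P₁/P₂).
R T̄/g = 2661 × 321 / 19.4 = 44030 m.
ln(2988/2160) = ln(1.3833) = 0.32447.
Δz = 44030 × 0.32447 = 14286 m.

Δz ≈ 14300 m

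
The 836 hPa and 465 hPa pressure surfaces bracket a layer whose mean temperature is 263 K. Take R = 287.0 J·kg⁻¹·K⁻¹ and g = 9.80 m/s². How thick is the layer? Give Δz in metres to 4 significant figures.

Δz ≈ 4518 m

Hypsometric equation: Δz = (R T̄/g) ln(P₁/P₂).
R T̄/g = 287.0 × 263 / 9.80 = 7702.1 m.
ln(836/465) = ln(1.7978) = 0.58656.
Δz = 7702.1 × 0.58656 = 4517.7 m.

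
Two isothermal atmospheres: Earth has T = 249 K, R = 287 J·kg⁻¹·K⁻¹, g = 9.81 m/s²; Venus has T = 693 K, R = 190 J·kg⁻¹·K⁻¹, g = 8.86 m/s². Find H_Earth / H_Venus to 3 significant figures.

H = RT/g for each body.
H_Earth = 287 × 249 / 9.81 = 7284.7 m.
H_Venus = 190 × 693 / 8.86 = 14861 m.
H_Earth/H_Venus = 7284.7/14861 = 0.49019.

H_Earth/H_Venus ≈ 0.490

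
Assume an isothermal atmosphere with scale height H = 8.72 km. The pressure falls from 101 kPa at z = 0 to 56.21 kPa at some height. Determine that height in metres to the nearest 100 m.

Invert the barometric formula: z = H ln(P₀/P).
P₀/P = 101/56.21 = 1.7968; ln(1.7968) = 0.58601.
z = 8720.0 × 0.58601 = 5110.0 m.

z ≈ 5100 m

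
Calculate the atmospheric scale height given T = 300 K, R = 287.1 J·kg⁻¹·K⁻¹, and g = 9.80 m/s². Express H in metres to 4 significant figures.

The scale height of an isothermal atmosphere is H = RT/g.
H = 287.1 × 300 / 9.80 = 86130/9.80 = 8788.8 m.

H ≈ 8789 m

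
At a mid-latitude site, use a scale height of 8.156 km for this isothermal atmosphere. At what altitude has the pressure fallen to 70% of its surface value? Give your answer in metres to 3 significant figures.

Set P/P₀ = exp(−z/H) = 0.7, so z = −H ln(0.7).
−ln(0.7) = 0.35667; z = 8156.0 × 0.35667 = 2909.0 m.

z ≈ 2910 m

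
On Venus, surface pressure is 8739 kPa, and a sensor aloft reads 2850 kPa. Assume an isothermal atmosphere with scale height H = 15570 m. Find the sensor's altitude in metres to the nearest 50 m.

z ≈ 17450 m

Invert the barometric formula: z = H ln(P₀/P).
P₀/P = 8739/2850 = 3.0663; ln(3.0663) = 1.1205.
z = 15570 × 1.1205 = 17446 m.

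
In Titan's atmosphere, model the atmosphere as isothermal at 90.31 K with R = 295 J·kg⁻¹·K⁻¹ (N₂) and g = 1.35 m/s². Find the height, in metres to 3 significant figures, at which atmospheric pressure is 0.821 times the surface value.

z ≈ 3890 m

Scale height: H = RT/g = 295 × 90.31 / 1.35 = 19734 m.
Set P/P₀ = exp(−z/H) = 0.821, so z = −H ln(0.821).
−ln(0.821) = 0.19723; z = 19734 × 0.19723 = 3892.1 m.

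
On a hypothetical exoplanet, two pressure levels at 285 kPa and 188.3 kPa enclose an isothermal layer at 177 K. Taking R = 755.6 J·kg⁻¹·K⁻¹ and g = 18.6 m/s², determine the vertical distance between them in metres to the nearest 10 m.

Δz ≈ 2980 m

Hypsometric equation: Δz = (R T̄/g) ln(P₁/P₂).
R T̄/g = 755.6 × 177 / 18.6 = 7190.4 m.
ln(285/188.3) = ln(1.5135) = 0.41442.
Δz = 7190.4 × 0.41442 = 2979.8 m.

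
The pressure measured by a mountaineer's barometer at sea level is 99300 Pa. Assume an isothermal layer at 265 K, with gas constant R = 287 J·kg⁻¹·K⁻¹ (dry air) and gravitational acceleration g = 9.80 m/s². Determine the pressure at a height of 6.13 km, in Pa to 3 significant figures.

Scale height: H = RT/g = 287 × 265 / 9.80 = 7760.7 m.
Barometric formula: P = P₀ exp(−z/H).
z/H = 6130.0/7760.7 = 0.78988; exp(−0.78988) = 0.45390.
P = 99300 × 0.45390 = 45072 Pa.

P ≈ 45100 Pa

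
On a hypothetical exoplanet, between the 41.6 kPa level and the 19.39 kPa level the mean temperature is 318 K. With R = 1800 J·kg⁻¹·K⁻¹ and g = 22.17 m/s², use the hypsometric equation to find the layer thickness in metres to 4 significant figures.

Hypsometric equation: Δz = (R T̄/g) ln(P₁/P₂).
R T̄/g = 1800 × 318 / 22.17 = 25819 m.
ln(41.6/19.39) = ln(2.1454) = 0.76333.
Δz = 25819 × 0.76333 = 19708 m.

Δz ≈ 19710 m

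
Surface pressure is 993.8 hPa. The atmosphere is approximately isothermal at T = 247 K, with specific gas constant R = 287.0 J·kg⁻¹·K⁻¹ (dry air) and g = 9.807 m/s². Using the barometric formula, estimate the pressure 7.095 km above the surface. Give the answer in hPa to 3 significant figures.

Scale height: H = RT/g = 287.0 × 247 / 9.807 = 7228.4 m.
Barometric formula: P = P₀ exp(−z/H).
z/H = 7095.0/7228.4 = 0.98155; exp(−0.98155) = 0.37473.
P = 993.8 × 0.37473 = 372.41 hPa.

P ≈ 372 hPa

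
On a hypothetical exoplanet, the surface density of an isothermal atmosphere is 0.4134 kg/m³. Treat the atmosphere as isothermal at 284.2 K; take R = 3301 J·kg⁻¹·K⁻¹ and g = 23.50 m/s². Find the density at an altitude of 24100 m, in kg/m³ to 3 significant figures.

Scale height: H = RT/g = 3301 × 284.2 / 23.50 = 39921 m.
In an isothermal atmosphere, density decays like pressure: ρ = ρ₀ exp(−z/H).
z/H = 24100/39921 = 0.60369; exp(−0.60369) = 0.54679.
ρ = 0.4134 × 0.54679 = 0.22604 kg/m³.

ρ ≈ 0.226 kg/m³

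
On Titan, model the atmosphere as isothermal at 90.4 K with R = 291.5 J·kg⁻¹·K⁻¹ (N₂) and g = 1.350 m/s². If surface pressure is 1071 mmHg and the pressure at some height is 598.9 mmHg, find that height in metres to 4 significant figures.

Scale height: H = RT/g = 291.5 × 90.4 / 1.350 = 19520 m.
Invert the barometric formula: z = H ln(P₀/P).
P₀/P = 1071/598.9 = 1.7883; ln(1.7883) = 0.58127.
z = 19520 × 0.58127 = 11346 m.

z ≈ 11350 m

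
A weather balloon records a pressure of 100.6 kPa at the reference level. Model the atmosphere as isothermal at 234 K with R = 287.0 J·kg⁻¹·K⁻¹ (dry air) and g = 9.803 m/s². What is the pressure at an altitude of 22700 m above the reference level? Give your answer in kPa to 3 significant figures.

P ≈ 3.66 kPa

Scale height: H = RT/g = 287.0 × 234 / 9.803 = 6850.8 m.
Barometric formula: P = P₀ exp(−z/H).
z/H = 22700/6850.8 = 3.3135; exp(−3.3135) = 0.036389.
P = 100.6 × 0.036389 = 3.6607 kPa.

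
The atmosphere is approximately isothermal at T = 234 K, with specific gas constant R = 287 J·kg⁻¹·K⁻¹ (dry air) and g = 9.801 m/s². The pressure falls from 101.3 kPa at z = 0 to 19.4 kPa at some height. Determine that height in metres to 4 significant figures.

Scale height: H = RT/g = 287 × 234 / 9.801 = 6852.2 m.
Invert the barometric formula: z = H ln(P₀/P).
P₀/P = 101.3/19.4 = 5.2216; ln(5.2216) = 1.6528.
z = 6852.2 × 1.6528 = 11325 m.

z ≈ 11330 m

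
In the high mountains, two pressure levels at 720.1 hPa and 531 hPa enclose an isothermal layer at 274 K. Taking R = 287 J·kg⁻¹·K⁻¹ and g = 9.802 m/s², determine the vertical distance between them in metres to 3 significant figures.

Hypsometric equation: Δz = (R T̄/g) ln(P₁/P₂).
R T̄/g = 287 × 274 / 9.802 = 8022.6 m.
ln(720.1/531) = ln(1.3561) = 0.30461.
Δz = 8022.6 × 0.30461 = 2443.8 m.

Δz ≈ 2440 m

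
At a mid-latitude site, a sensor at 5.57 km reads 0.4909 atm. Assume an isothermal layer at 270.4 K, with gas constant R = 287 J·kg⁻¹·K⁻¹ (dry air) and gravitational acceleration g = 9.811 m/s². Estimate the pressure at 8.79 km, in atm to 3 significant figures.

P ≈ 0.327 atm

Scale height: H = RT/g = 287 × 270.4 / 9.811 = 7910.0 m.
Between two levels, P₂ = P₁ exp(−Δz/H) with Δz = z₂ − z₁.
Δz = 8790.0 − 5570.0 = 3220.0 m; Δz/H = 3220.0/7910.0 = 0.40708.
P₂ = 0.4909 × exp(−0.40708) = 0.4909 × 0.66559 = 0.32674 atm.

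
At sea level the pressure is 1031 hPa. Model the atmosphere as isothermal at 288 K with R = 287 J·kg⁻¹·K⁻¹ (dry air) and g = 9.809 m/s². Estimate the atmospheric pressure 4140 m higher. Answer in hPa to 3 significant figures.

Scale height: H = RT/g = 287 × 288 / 9.809 = 8426.5 m.
Barometric formula: P = P₀ exp(−z/H).
z/H = 4140.0/8426.5 = 0.49131; exp(−0.49131) = 0.61182.
P = 1031 × 0.61182 = 630.79 hPa.

P ≈ 631 hPa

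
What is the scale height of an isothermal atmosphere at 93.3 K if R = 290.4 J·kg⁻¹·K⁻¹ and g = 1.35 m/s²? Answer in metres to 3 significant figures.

The scale height of an isothermal atmosphere is H = RT/g.
H = 290.4 × 93.3 / 1.35 = 27094/1.35 = 20070 m.

H ≈ 20100 m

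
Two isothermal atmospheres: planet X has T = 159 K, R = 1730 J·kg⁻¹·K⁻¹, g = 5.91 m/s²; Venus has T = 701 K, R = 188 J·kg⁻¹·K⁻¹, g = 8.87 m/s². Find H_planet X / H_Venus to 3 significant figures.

H_planet X/H_Venus ≈ 3.13

H = RT/g for each body.
H_planet X = 1730 × 159 / 5.91 = 46543 m.
H_Venus = 188 × 701 / 8.87 = 14858 m.
H_planet X/H_Venus = 46543/14858 = 3.1325.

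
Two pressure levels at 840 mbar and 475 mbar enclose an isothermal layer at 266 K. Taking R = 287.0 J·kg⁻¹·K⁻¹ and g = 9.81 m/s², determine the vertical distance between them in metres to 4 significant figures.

Δz ≈ 4436 m

Hypsometric equation: Δz = (R T̄/g) ln(P₁/P₂).
R T̄/g = 287.0 × 266 / 9.81 = 7782.1 m.
ln(840/475) = ln(1.7684) = 0.57008.
Δz = 7782.1 × 0.57008 = 4436.4 m.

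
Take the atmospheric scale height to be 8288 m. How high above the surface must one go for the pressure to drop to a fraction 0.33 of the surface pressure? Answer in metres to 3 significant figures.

Set P/P₀ = exp(−z/H) = 0.33, so z = −H ln(0.33).
−ln(0.33) = 1.1087; z = 8288.0 × 1.1087 = 9188.9 m.

z ≈ 9190 m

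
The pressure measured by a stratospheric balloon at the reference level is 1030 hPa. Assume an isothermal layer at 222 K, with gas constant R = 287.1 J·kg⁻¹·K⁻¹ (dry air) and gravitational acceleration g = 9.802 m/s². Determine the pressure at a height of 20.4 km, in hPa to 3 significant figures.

P ≈ 44.7 hPa

Scale height: H = RT/g = 287.1 × 222 / 9.802 = 6502.4 m.
Barometric formula: P = P₀ exp(−z/H).
z/H = 20400/6502.4 = 3.1373; exp(−3.1373) = 0.043400.
P = 1030 × 0.043400 = 44.702 hPa.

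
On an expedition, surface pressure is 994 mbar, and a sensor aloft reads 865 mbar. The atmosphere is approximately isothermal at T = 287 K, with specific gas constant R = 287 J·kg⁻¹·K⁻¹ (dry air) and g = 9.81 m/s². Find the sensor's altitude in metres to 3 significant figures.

Scale height: H = RT/g = 287 × 287 / 9.81 = 8396.4 m.
Invert the barometric formula: z = H ln(P₀/P).
P₀/P = 994/865 = 1.1491; ln(1.1491) = 0.13898.
z = 8396.4 × 0.13898 = 1166.9 m.

z ≈ 1170 m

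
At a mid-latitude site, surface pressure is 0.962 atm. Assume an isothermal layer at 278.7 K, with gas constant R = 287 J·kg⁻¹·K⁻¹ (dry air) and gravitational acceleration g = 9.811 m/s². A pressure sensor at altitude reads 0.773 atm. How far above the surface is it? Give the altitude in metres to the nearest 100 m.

Scale height: H = RT/g = 287 × 278.7 / 9.811 = 8152.8 m.
Invert the barometric formula: z = H ln(P₀/P).
P₀/P = 0.962/0.773 = 1.2445; ln(1.2445) = 0.21873.
z = 8152.8 × 0.21873 = 1783.3 m.

z ≈ 1800 m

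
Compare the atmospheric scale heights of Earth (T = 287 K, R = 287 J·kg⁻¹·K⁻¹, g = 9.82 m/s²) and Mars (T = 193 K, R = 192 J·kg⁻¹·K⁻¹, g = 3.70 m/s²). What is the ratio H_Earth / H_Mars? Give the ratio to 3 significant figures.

H_Earth/H_Mars ≈ 0.838

H = RT/g for each body.
H_Earth = 287 × 287 / 9.82 = 8387.9 m.
H_Mars = 192 × 193 / 3.70 = 10015 m.
H_Earth/H_Mars = 8387.9/10015 = 0.83753.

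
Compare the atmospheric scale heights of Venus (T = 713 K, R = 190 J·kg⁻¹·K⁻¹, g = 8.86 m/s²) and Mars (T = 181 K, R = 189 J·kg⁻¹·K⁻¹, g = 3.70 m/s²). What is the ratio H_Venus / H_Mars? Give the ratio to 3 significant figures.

H = RT/g for each body.
H_Venus = 190 × 713 / 8.86 = 15290 m.
H_Mars = 189 × 181 / 3.70 = 9245.7 m.
H_Venus/H_Mars = 15290/9245.7 = 1.6537.

H_Venus/H_Mars ≈ 1.65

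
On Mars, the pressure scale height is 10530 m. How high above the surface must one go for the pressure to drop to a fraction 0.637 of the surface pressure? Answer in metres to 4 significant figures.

Set P/P₀ = exp(−z/H) = 0.637, so z = −H ln(0.637).
−ln(0.637) = 0.45099; z = 10530 × 0.45099 = 4748.9 m.

z ≈ 4749 m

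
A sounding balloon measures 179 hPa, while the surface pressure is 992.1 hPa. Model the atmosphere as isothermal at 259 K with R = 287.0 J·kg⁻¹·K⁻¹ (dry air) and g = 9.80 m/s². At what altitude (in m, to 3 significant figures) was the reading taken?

z ≈ 13000 m

Scale height: H = RT/g = 287.0 × 259 / 9.80 = 7585.0 m.
Invert the barometric formula: z = H ln(P₀/P).
P₀/P = 992.1/179 = 5.5425; ln(5.5425) = 1.7124.
z = 7585.0 × 1.7124 = 12989 m.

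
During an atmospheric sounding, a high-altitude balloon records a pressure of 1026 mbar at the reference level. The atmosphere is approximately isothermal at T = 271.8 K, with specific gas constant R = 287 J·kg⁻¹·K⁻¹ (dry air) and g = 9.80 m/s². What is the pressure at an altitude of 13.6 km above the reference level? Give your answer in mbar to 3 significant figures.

Scale height: H = RT/g = 287 × 271.8 / 9.80 = 7959.9 m.
Barometric formula: P = P₀ exp(−z/H).
z/H = 13600/7959.9 = 1.7086; exp(−1.7086) = 0.18112.
P = 1026 × 0.18112 = 185.83 mbar.

P ≈ 186 mbar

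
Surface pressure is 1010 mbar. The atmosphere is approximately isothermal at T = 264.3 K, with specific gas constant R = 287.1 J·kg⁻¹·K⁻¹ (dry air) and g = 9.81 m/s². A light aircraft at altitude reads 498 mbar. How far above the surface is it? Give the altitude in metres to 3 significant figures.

z ≈ 5470 m

Scale height: H = RT/g = 287.1 × 264.3 / 9.81 = 7735.0 m.
Invert the barometric formula: z = H ln(P₀/P).
P₀/P = 1010/498 = 2.0281; ln(2.0281) = 0.70710.
z = 7735.0 × 0.70710 = 5469.4 m.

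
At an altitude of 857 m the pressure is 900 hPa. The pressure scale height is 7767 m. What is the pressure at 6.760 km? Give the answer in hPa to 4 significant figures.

P ≈ 420.9 hPa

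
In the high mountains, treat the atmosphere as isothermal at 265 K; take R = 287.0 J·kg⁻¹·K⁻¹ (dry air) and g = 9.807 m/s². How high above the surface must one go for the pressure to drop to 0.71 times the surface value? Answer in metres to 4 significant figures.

Scale height: H = RT/g = 287.0 × 265 / 9.807 = 7755.2 m.
Set P/P₀ = exp(−z/H) = 0.71, so z = −H ln(0.71).
−ln(0.71) = 0.34249; z = 7755.2 × 0.34249 = 2656.1 m.

z ≈ 2656 m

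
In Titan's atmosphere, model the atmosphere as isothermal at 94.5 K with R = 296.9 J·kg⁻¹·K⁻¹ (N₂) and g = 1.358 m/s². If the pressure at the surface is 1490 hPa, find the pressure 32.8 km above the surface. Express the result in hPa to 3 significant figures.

P ≈ 305 hPa

Scale height: H = RT/g = 296.9 × 94.5 / 1.358 = 20661 m.
Barometric formula: P = P₀ exp(−z/H).
z/H = 32800/20661 = 1.5875; exp(−1.5875) = 0.20444.
P = 1490 × 0.20444 = 304.62 hPa.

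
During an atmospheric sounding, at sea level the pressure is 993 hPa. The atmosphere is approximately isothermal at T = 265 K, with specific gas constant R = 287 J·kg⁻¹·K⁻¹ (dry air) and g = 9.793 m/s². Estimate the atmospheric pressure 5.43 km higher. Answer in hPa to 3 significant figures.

Scale height: H = RT/g = 287 × 265 / 9.793 = 7766.3 m.
Barometric formula: P = P₀ exp(−z/H).
z/H = 5430.0/7766.3 = 0.69917; exp(−0.69917) = 0.49700.
P = 993 × 0.49700 = 493.52 hPa.

P ≈ 494 hPa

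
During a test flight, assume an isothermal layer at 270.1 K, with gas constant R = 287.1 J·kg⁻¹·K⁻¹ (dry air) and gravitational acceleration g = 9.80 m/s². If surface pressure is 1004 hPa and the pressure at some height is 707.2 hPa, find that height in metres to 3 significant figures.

z ≈ 2770 m

Scale height: H = RT/g = 287.1 × 270.1 / 9.80 = 7912.8 m.
Invert the barometric formula: z = H ln(P₀/P).
P₀/P = 1004/707.2 = 1.4197; ln(1.4197) = 0.35045.
z = 7912.8 × 0.35045 = 2773.0 m.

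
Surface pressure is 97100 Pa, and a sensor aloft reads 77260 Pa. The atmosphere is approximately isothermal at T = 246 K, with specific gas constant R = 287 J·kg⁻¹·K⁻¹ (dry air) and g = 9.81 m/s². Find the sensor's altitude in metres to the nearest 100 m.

Scale height: H = RT/g = 287 × 246 / 9.81 = 7196.9 m.
Invert the barometric formula: z = H ln(P₀/P).
P₀/P = 97100/77260 = 1.2568; ln(1.2568) = 0.22857.
z = 7196.9 × 0.22857 = 1645.0 m.

z ≈ 1600 m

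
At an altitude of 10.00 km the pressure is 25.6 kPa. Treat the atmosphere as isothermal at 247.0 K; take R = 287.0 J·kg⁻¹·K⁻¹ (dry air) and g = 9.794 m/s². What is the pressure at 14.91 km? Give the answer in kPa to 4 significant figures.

P ≈ 12.99 kPa

Scale height: H = RT/g = 287.0 × 247.0 / 9.794 = 7238.0 m.
Between two levels, P₂ = P₁ exp(−Δz/H) with Δz = z₂ − z₁.
Δz = 14910 − 10000 = 4910.0 m; Δz/H = 4910.0/7238.0 = 0.67836.
P₂ = 25.6 × exp(−0.67836) = 25.6 × 0.50745 = 12.991 kPa.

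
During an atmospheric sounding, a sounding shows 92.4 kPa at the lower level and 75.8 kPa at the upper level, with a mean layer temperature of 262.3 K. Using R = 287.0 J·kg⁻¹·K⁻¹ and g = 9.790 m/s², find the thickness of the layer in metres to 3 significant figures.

Δz ≈ 1520 m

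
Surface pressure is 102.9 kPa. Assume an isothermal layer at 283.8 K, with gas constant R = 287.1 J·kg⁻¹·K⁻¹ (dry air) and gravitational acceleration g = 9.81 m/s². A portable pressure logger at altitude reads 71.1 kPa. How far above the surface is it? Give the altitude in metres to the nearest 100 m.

Scale height: H = RT/g = 287.1 × 283.8 / 9.81 = 8305.7 m.
Invert the barometric formula: z = H ln(P₀/P).
P₀/P = 102.9/71.1 = 1.4473; ln(1.4473) = 0.36970.
z = 8305.7 × 0.36970 = 3070.6 m.

z ≈ 3100 m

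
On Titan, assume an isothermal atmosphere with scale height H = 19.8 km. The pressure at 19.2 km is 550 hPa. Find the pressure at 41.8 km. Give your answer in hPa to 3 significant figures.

P ≈ 176 hPa

Between two levels, P₂ = P₁ exp(−Δz/H) with Δz = z₂ − z₁.
Δz = 41800 − 19200 = 22600 m; Δz/H = 22600/19800 = 1.1414.
P₂ = 550 × exp(−1.1414) = 550 × 0.31937 = 175.65 hPa.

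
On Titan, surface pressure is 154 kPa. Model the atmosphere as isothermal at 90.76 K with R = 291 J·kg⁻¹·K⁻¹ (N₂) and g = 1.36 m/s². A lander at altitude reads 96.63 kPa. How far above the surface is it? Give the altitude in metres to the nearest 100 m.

Scale height: H = RT/g = 291 × 90.76 / 1.36 = 19420 m.
Invert the barometric formula: z = H ln(P₀/P).
P₀/P = 154/96.63 = 1.5937; ln(1.5937) = 0.46606.
z = 19420 × 0.46606 = 9050.9 m.

z ≈ 9100 m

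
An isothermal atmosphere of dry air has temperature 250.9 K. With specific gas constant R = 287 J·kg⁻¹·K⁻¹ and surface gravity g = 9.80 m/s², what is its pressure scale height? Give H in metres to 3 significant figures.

H ≈ 7350 m

The scale height of an isothermal atmosphere is H = RT/g.
H = 287 × 250.9 / 9.80 = 72008/9.80 = 7347.8 m.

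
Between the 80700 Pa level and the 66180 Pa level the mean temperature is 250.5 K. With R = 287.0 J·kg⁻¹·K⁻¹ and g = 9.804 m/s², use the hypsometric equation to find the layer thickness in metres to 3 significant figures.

Hypsometric equation: Δz = (R T̄/g) ln(P₁/P₂).
R T̄/g = 287.0 × 250.5 / 9.804 = 7333.1 m.
ln(80700/66180) = ln(1.2194) = 0.19836.
Δz = 7333.1 × 0.19836 = 1454.6 m.

Δz ≈ 1450 m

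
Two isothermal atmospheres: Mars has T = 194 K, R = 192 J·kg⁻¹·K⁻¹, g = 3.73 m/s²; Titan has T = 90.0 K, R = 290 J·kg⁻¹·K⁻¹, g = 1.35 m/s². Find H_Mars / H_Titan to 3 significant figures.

H = RT/g for each body.
H_Mars = 192 × 194 / 3.73 = 9986.1 m.
H_Titan = 290 × 90.0 / 1.35 = 19333 m.
H_Mars/H_Titan = 9986.1/19333 = 0.51653.

H_Mars/H_Titan ≈ 0.517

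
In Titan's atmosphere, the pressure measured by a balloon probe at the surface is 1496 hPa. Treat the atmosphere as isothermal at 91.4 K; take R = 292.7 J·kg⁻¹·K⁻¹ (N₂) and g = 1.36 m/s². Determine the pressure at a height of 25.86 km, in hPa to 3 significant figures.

P ≈ 402 hPa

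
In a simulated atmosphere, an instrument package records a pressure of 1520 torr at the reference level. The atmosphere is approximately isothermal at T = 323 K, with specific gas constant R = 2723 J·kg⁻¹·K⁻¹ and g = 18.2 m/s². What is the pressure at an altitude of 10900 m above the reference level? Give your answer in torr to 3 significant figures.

Scale height: H = RT/g = 2723 × 323 / 18.2 = 48326 m.
Barometric formula: P = P₀ exp(−z/H).
z/H = 10900/48326 = 0.22555; exp(−0.22555) = 0.79808.
P = 1520 × 0.79808 = 1213.1 torr.

P ≈ 1210 torr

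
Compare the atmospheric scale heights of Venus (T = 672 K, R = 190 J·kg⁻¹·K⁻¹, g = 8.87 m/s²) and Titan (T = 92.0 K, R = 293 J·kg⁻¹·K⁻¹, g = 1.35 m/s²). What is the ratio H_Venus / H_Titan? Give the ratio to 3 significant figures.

H_Venus/H_Titan ≈ 0.721

H = RT/g for each body.
H_Venus = 190 × 672 / 8.87 = 14395 m.
H_Titan = 293 × 92.0 / 1.35 = 19967 m.
H_Venus/H_Titan = 14395/19967 = 0.72094.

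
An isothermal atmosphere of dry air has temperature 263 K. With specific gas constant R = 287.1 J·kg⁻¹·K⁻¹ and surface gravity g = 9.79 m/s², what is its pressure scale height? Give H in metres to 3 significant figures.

H ≈ 7710 m

The scale height of an isothermal atmosphere is H = RT/g.
H = 287.1 × 263 / 9.79 = 75507/9.79 = 7712.7 m.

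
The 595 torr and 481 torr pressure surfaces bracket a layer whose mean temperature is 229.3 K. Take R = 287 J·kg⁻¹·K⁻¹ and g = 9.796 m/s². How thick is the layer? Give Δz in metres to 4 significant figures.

Hypsometric equation: Δz = (R T̄/g) ln(P₁/P₂).
R T̄/g = 287 × 229.3 / 9.796 = 6718.0 m.
ln(595/481) = ln(1.2370) = 0.21269.
Δz = 6718.0 × 0.21269 = 1428.9 m.

Δz ≈ 1429 m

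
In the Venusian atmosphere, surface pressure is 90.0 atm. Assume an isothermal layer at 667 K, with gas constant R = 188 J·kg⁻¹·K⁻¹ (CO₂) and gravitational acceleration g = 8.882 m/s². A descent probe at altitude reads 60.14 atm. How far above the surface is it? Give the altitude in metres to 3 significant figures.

Scale height: H = RT/g = 188 × 667 / 8.882 = 14118 m.
Invert the barometric formula: z = H ln(P₀/P).
P₀/P = 90.0/60.14 = 1.4965; ln(1.4965) = 0.40313.
z = 14118 × 0.40313 = 5691.4 m.

z ≈ 5690 m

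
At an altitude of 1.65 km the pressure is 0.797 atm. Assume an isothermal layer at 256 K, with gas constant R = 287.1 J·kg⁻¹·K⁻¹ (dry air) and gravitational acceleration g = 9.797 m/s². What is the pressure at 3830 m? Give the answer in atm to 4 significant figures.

P ≈ 0.5960 atm

Scale height: H = RT/g = 287.1 × 256 / 9.797 = 7502.1 m.
Between two levels, P₂ = P₁ exp(−Δz/H) with Δz = z₂ − z₁.
Δz = 3830.0 − 1650.0 = 2180.0 m; Δz/H = 2180.0/7502.1 = 0.29059.
P₂ = 0.797 × exp(−0.29059) = 0.797 × 0.74782 = 0.59601 atm.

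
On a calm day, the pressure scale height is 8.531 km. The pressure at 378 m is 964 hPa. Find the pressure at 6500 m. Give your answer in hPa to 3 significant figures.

Between two levels, P₂ = P₁ exp(−Δz/H) with Δz = z₂ − z₁.
Δz = 6500.0 − 378.00 = 6122.0 m; Δz/H = 6122.0/8531.0 = 0.71762.
P₂ = 964 × exp(−0.71762) = 964 × 0.48791 = 470.35 hPa.

P ≈ 470 hPa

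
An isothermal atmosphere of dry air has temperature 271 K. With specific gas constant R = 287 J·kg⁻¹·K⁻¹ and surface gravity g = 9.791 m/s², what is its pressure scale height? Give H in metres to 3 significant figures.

H ≈ 7940 m

The scale height of an isothermal atmosphere is H = RT/g.
H = 287 × 271 / 9.791 = 77777/9.791 = 7943.7 m.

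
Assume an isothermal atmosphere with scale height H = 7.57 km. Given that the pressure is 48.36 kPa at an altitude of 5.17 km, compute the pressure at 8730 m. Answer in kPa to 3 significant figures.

Between two levels, P₂ = P₁ exp(−Δz/H) with Δz = z₂ − z₁.
Δz = 8730.0 − 5170.0 = 3560.0 m; Δz/H = 3560.0/7570.0 = 0.47028.
P₂ = 48.36 × exp(−0.47028) = 48.36 × 0.62483 = 30.217 kPa.

P ≈ 30.2 kPa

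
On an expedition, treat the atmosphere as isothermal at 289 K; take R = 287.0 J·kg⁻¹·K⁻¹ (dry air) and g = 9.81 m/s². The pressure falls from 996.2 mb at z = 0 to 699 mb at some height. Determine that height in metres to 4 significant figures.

Scale height: H = RT/g = 287.0 × 289 / 9.81 = 8454.9 m.
Invert the barometric formula: z = H ln(P₀/P).
P₀/P = 996.2/699 = 1.4252; ln(1.4252) = 0.35431.
z = 8454.9 × 0.35431 = 2995.7 m.

z ≈ 2996 m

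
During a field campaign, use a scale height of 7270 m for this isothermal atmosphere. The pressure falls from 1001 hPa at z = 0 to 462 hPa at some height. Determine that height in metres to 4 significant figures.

z ≈ 5621 m

Invert the barometric formula: z = H ln(P₀/P).
P₀/P = 1001/462 = 2.1667; ln(2.1667) = 0.77321.
z = 7270.0 × 0.77321 = 5621.2 m.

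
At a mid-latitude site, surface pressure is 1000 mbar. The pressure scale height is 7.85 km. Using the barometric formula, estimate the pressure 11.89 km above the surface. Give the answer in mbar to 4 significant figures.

Barometric formula: P = P₀ exp(−z/H).
z/H = 11890/7850.0 = 1.5146; exp(−1.5146) = 0.21990.
P = 1000 × 0.21990 = 219.90 mbar.

P ≈ 219.9 mbar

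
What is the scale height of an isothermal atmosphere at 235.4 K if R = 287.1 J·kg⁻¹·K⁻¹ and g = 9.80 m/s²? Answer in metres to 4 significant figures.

H ≈ 6896 m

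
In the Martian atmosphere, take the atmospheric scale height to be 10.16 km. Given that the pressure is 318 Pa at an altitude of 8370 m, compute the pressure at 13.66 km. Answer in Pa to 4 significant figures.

P ≈ 188.9 Pa

Between two levels, P₂ = P₁ exp(−Δz/H) with Δz = z₂ − z₁.
Δz = 13660 − 8370.0 = 5290.0 m; Δz/H = 5290.0/10160 = 0.52067.
P₂ = 318 × exp(−0.52067) = 318 × 0.59412 = 188.93 Pa.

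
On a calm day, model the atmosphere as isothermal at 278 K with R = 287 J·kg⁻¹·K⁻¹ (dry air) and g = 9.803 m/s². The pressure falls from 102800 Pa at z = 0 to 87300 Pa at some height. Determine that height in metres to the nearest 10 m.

z ≈ 1330 m

Scale height: H = RT/g = 287 × 278 / 9.803 = 8138.9 m.
Invert the barometric formula: z = H ln(P₀/P).
P₀/P = 102800/87300 = 1.1775; ln(1.1775) = 0.16339.
z = 8138.9 × 0.16339 = 1329.8 m.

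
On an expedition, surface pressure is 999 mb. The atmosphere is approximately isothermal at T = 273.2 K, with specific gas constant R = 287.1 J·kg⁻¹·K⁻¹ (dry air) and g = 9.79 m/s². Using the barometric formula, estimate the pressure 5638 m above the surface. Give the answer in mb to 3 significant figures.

P ≈ 494 mb

Scale height: H = RT/g = 287.1 × 273.2 / 9.79 = 8011.8 m.
Barometric formula: P = P₀ exp(−z/H).
z/H = 5638.0/8011.8 = 0.70371; exp(−0.70371) = 0.49475.
P = 999 × 0.49475 = 494.26 mb.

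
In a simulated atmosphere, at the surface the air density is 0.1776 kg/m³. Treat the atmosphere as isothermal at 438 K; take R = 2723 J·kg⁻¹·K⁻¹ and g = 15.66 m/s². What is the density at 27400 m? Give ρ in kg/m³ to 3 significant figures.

ρ ≈ 0.124 kg/m³

Scale height: H = RT/g = 2723 × 438 / 15.66 = 76161 m.
In an isothermal atmosphere, density decays like pressure: ρ = ρ₀ exp(−z/H).
z/H = 27400/76161 = 0.35976; exp(−0.35976) = 0.69784.
ρ = 0.1776 × 0.69784 = 0.12394 kg/m³.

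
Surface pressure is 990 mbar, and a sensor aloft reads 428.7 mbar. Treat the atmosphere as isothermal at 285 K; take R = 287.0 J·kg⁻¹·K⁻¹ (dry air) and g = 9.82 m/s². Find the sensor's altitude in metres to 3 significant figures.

z ≈ 6970 m

Scale height: H = RT/g = 287.0 × 285 / 9.82 = 8329.4 m.
Invert the barometric formula: z = H ln(P₀/P).
P₀/P = 990/428.7 = 2.3093; ln(2.3093) = 0.83694.
z = 8329.4 × 0.83694 = 6971.2 m.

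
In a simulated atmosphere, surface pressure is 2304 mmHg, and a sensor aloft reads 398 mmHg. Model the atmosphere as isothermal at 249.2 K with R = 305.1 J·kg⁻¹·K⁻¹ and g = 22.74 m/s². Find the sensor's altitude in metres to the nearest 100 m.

Scale height: H = RT/g = 305.1 × 249.2 / 22.74 = 3343.5 m.
Invert the barometric formula: z = H ln(P₀/P).
P₀/P = 2304/398 = 5.7889; ln(5.7889) = 1.7559.
z = 3343.5 × 1.7559 = 5870.9 m.

z ≈ 5900 m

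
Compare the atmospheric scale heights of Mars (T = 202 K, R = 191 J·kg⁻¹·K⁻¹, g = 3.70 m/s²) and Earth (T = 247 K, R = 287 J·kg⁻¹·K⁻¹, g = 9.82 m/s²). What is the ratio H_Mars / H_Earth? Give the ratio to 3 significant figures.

H = RT/g for each body.
H_Mars = 191 × 202 / 3.70 = 10428 m.
H_Earth = 287 × 247 / 9.82 = 7218.8 m.
H_Mars/H_Earth = 10428/7218.8 = 1.4446.

H_Mars/H_Earth ≈ 1.44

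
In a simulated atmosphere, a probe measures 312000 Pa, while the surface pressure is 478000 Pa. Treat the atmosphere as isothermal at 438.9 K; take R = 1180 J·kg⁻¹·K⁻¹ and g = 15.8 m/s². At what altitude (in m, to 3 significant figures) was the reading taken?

Scale height: H = RT/g = 1180 × 438.9 / 15.8 = 32779 m.
Invert the barometric formula: z = H ln(P₀/P).
P₀/P = 478000/312000 = 1.5321; ln(1.5321) = 0.42664.
z = 32779 × 0.42664 = 13985 m.

z ≈ 14000 m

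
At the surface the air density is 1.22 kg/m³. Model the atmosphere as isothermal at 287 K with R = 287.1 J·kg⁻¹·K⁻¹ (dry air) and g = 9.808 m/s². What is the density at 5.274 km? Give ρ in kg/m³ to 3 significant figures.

ρ ≈ 0.651 kg/m³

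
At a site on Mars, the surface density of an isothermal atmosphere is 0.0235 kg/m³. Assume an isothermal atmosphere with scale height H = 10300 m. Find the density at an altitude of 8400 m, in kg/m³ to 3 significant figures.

ρ ≈ 0.0104 kg/m³

In an isothermal atmosphere, density decays like pressure: ρ = ρ₀ exp(−z/H).
z/H = 8400.0/10300 = 0.81553; exp(−0.81553) = 0.44240.
ρ = 0.0235 × 0.44240 = 0.010396 kg/m³.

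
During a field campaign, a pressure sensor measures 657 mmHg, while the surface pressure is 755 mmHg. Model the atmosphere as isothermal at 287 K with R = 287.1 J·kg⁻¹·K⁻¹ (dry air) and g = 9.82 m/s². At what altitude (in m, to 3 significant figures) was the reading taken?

z ≈ 1170 m

Scale height: H = RT/g = 287.1 × 287 / 9.82 = 8390.8 m.
Invert the barometric formula: z = H ln(P₀/P).
P₀/P = 755/657 = 1.1492; ln(1.1492) = 0.13907.
z = 8390.8 × 0.13907 = 1166.9 m.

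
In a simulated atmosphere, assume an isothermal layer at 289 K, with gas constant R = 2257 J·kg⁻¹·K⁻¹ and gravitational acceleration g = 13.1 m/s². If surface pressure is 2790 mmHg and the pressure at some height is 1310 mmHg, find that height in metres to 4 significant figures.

z ≈ 37640 m

Scale height: H = RT/g = 2257 × 289 / 13.1 = 49792 m.
Invert the barometric formula: z = H ln(P₀/P).
P₀/P = 2790/1310 = 2.1298; ln(2.1298) = 0.75603.
z = 49792 × 0.75603 = 37644 m.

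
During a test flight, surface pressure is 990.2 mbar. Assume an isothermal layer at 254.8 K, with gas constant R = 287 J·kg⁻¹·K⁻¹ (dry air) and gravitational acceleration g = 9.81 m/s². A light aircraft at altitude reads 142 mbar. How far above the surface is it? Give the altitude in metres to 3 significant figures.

z ≈ 14500 m

Scale height: H = RT/g = 287 × 254.8 / 9.81 = 7454.4 m.
Invert the barometric formula: z = H ln(P₀/P).
P₀/P = 990.2/142 = 6.9732; ln(6.9732) = 1.9421.
z = 7454.4 × 1.9421 = 14477 m.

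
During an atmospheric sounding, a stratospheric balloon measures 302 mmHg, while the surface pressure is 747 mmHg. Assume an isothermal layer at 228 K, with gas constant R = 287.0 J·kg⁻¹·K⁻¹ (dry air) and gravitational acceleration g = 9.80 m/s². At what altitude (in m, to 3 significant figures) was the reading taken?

Scale height: H = RT/g = 287.0 × 228 / 9.80 = 6677.1 m.
Invert the barometric formula: z = H ln(P₀/P).
P₀/P = 747/302 = 2.4735; ln(2.4735) = 0.90563.
z = 6677.1 × 0.90563 = 6047.0 m.

z ≈ 6050 m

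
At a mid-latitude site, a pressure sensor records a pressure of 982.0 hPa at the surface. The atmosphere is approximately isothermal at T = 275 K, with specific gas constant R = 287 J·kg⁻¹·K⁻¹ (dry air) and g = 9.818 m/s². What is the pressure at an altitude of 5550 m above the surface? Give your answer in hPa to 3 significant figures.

P ≈ 492 hPa

Scale height: H = RT/g = 287 × 275 / 9.818 = 8038.8 m.
Barometric formula: P = P₀ exp(−z/H).
z/H = 5550.0/8038.8 = 0.69040; exp(−0.69040) = 0.50138.
P = 982.0 × 0.50138 = 492.36 hPa.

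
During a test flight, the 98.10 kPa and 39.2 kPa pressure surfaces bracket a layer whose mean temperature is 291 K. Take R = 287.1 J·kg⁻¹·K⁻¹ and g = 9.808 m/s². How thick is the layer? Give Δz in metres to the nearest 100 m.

Δz ≈ 7800 m

Hypsometric equation: Δz = (R T̄/g) ln(P₁/P₂).
R T̄/g = 287.1 × 291 / 9.808 = 8518.2 m.
ln(98.10/39.2) = ln(2.5026) = 0.91733.
Δz = 8518.2 × 0.91733 = 7814.0 m.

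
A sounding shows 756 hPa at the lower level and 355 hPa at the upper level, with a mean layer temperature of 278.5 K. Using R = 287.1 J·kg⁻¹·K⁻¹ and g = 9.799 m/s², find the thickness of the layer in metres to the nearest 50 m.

Δz ≈ 6150 m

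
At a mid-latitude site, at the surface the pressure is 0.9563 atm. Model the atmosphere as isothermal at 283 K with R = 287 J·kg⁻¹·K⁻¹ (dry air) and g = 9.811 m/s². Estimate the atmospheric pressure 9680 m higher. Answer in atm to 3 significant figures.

Scale height: H = RT/g = 287 × 283 / 9.811 = 8278.6 m.
Barometric formula: P = P₀ exp(−z/H).
z/H = 9680.0/8278.6 = 1.1693; exp(−1.1693) = 0.31058.
P = 0.9563 × 0.31058 = 0.29701 atm.

P ≈ 0.297 atm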